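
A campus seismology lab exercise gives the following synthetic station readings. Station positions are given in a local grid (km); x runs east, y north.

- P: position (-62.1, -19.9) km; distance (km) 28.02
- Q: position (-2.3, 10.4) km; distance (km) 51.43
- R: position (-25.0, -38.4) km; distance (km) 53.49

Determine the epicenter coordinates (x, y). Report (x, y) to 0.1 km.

(-53.6, 6.8)

Circle about each station: (x + 62.1)² + (y + 19.9)² = 28.02²; (x + 2.3)² + (y − 10.4)² = 51.43²; (x + 25.0)² + (y + 38.4)² = 53.49².
Subtracting pairs of circle equations eliminates x²+y² and gives linear equations (the radical axes):
119.6 x + 60.6 y = -5998.89
74.2 x − 37.0 y = -4228.92
Solving the 2×2 system: x ≈ -53.6, y ≈ 6.8 km.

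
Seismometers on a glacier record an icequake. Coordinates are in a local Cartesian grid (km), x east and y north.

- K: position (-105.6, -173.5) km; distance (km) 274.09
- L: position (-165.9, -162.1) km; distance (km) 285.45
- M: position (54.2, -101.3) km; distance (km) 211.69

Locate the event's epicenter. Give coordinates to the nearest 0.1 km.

(-34.1, 91.1)

Circle about each station: (x + 105.6)² + (y + 173.5)² = 274.09²; (x + 165.9)² + (y + 162.1)² = 285.45²; (x − 54.2)² + (y + 101.3)² = 211.69².
Subtracting pairs of circle equations eliminates x²+y² and gives linear equations (the radical axes):
-120.6 x + 22.8 y = 6189.24
319.6 x + 144.4 y = 2258.39
Solving the 2×2 system: x ≈ -34.1, y ≈ 91.1 km.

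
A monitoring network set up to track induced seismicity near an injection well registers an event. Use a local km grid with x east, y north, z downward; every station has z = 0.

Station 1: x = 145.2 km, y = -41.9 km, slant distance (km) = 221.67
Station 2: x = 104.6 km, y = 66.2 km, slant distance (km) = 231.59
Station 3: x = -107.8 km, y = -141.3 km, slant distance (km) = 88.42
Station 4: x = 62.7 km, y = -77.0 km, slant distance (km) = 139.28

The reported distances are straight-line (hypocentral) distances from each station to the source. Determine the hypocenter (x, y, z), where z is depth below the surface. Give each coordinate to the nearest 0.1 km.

Each station gives a sphere (x−x_i)² + (y−y_i)² + z² = d_i² (stations at z=0).
Subtracting the Station 1 sphere from Station 2 and Station 3: z² cancels, leaving linear equations in x and y:
-81.2 x + 216.2 y = -12011.39
-506.0 x − 198.8 y = 50067.37
Solving: x ≈ -67.203, y ≈ -80.797 km (keep extra digits for the depth step; rounded: -67.2, -80.8).
Then from the Station 1 sphere: z² = 221.67² − (x − 145.2)² − (y + 41.9)² with x = -67.203, y = -80.797, so z ≈ 50.096 ≈ 50.1 km.
Check against Station 4 (with the unrounded solution): distance 139.28 ≈ 139.28 km. ✓

x ≈ -67.2 km, y ≈ -80.8 km, depth ≈ 50.1 km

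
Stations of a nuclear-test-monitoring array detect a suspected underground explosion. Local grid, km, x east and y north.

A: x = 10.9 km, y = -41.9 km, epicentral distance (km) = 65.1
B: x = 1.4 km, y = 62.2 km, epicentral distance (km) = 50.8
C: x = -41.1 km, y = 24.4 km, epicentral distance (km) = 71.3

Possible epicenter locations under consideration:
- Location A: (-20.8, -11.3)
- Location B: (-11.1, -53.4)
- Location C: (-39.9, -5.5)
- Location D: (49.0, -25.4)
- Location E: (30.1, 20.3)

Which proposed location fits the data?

Location E

For each candidate, compare |candidate − station| to the reported distance:
Location A: residuals A 21.0, B 26.0, C 30.2 → max 30.2 km
Location B: residuals A 40.3, B 65.5, C 12.1 → max 65.5 km
Location C: residuals A 2.6, B 28.5, C 41.4 → max 41.4 km
Location D: residuals A 23.6, B 48.9, C 31.6 → max 48.9 km
Location E: residuals A 0.0, B 0.0, C 0.0 → max 0.0 km
Only Location E has all residuals ≈ 0.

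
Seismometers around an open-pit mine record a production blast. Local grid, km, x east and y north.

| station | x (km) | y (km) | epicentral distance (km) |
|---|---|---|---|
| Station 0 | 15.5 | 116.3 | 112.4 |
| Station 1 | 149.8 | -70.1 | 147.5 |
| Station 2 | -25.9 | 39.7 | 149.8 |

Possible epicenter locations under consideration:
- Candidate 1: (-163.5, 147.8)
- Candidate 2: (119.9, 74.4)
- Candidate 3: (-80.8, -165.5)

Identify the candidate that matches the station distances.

For each candidate, compare |candidate − station| to the reported distance:
Candidate 1: residuals Station 0 69.4, Station 1 234.1, Station 2 25.2 → max 234.1 km
Candidate 2: residuals Station 0 0.1, Station 1 0.1, Station 2 0.1 → max 0.1 km
Candidate 3: residuals Station 0 185.4, Station 1 102.1, Station 2 62.6 → max 185.4 km
Only Candidate 2 has all residuals ≈ 0.

Candidate 2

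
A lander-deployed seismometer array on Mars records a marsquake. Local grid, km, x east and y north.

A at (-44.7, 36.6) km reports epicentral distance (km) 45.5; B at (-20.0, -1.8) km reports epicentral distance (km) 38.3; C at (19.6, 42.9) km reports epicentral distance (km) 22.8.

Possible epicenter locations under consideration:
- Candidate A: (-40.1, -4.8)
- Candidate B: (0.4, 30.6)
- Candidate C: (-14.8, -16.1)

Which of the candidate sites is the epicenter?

Candidate B

For each candidate, compare |candidate − station| to the reported distance:
Candidate A: residuals A 3.8, B 18.0, C 53.6 → max 53.6 km
Candidate B: residuals A 0.0, B 0.0, C 0.0 → max 0.0 km
Candidate C: residuals A 15.1, B 23.1, C 45.5 → max 45.5 km
Only Candidate B has all residuals ≈ 0.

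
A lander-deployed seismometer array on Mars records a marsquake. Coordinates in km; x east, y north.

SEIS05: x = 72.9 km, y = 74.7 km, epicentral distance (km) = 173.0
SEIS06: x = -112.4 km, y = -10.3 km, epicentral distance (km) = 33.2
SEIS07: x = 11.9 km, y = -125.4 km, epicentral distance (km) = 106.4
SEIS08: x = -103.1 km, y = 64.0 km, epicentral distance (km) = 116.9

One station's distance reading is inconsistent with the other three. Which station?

SEIS06

Solve using three stations at a time. Using SEIS05, SEIS07, SEIS08 (subtract circle equations pairwise → linear system) gives (x, y) ≈ (-54.5, -42.3).
Distances from that point to each station vs reported:
  SEIS05: calculated 173.0 vs reported 173.0 → residual 0.0 km
  SEIS06: calculated 66.1 vs reported 33.2 → residual 32.9 km
  SEIS07: calculated 106.4 vs reported 106.4 → residual 0.0 km
  SEIS08: calculated 116.9 vs reported 116.9 → residual 0.0 km
SEIS05, SEIS07, SEIS08 are mutually consistent (residuals ≈ 0); SEIS06 is off by 32.9 km.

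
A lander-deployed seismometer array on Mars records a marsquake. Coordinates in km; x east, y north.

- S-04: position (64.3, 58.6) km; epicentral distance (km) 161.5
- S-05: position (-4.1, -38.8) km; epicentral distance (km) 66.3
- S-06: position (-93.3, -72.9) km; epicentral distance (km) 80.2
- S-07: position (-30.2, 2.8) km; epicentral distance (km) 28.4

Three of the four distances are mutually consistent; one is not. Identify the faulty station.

Solve using three stations at a time. Using S-05, S-06, S-07 (subtract circle equations pairwise → linear system) gives (x, y) ≈ (-58.4, -0.7).
Distances from that point to each station vs reported:
  S-04: calculated 136.3 vs reported 161.5 → residual 25.2 km
  S-05: calculated 66.3 vs reported 66.3 → residual 0.0 km
  S-06: calculated 80.2 vs reported 80.2 → residual 0.0 km
  S-07: calculated 28.4 vs reported 28.4 → residual 0.0 km
S-05, S-06, S-07 are mutually consistent (residuals ≈ 0); S-04 is off by 25.2 km.

S-04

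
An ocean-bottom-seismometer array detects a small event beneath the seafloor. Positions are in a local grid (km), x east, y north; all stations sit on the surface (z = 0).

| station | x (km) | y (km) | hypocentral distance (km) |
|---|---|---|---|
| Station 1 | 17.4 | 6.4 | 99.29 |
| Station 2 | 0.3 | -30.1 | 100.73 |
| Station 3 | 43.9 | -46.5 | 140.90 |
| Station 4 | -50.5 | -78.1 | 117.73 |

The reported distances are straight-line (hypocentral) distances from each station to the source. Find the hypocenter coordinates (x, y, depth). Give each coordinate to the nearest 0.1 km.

Each station gives a sphere (x−x_i)² + (y−y_i)² + z² = d_i² (stations at z=0).
Subtracting the Station 1 sphere from Station 2 and Station 3: z² cancels, leaving linear equations in x and y:
-34.2 x − 73.0 y = 274.35
53.0 x − 105.8 y = -6248.57
Solving: x ≈ -64.799, y ≈ 26.600 km (keep extra digits for the depth step; rounded: -64.8, 26.6).
Then from the Station 1 sphere: z² = 99.29² − (x − 17.4)² − (y − 6.4)² with x = -64.799, y = 26.600, so z ≈ 51.902 ≈ 51.9 km.

x ≈ -64.8 km, y ≈ 26.6 km, depth ≈ 51.9 km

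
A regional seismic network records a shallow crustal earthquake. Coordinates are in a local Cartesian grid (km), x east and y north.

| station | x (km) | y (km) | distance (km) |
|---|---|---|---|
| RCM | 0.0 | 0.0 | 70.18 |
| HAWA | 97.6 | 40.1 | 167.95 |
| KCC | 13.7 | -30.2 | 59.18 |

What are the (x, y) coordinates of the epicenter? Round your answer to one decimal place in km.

x ≈ -38.0 km, y ≈ -59.0 km

Circle about each station: x² + y² = 70.18²; (x − 97.6)² + (y − 40.1)² = 167.95²; (x − 13.7)² + (y + 30.2)² = 59.18².
Subtracting pairs of circle equations eliminates x²+y² and gives linear equations (the radical axes):
195.2 x + 80.2 y = -12148.20
27.4 x − 60.4 y = 2522.69
Solving the 2×2 system: x ≈ -38.0, y ≈ -59.0 km.
Check against RCM (with the unrounded x, y): √(x²+y²) = 70.18 ≈ 70.18 km. ✓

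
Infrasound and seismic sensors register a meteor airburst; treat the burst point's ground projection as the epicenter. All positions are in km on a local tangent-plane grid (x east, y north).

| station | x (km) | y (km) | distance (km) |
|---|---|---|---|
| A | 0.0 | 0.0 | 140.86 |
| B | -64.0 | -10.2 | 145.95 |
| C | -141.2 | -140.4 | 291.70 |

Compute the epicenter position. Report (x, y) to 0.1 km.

Circle about each station: x² + y² = 140.86²; (x + 64.0)² + (y + 10.2)² = 145.95²; (x + 141.2)² + (y + 140.4)² = 291.70².
Subtracting the A equation from the B and C equations removes the quadratic terms:
-128.0 x − 20.4 y = 2740.18
-282.4 x − 280.8 y = -25597.75
Solving the 2×2 system: x ≈ -42.8, y ≈ 134.2 km.
Check against A (with the unrounded x, y): √(x²+y²) = 140.86 ≈ 140.86 km. ✓

(-42.8, 134.2)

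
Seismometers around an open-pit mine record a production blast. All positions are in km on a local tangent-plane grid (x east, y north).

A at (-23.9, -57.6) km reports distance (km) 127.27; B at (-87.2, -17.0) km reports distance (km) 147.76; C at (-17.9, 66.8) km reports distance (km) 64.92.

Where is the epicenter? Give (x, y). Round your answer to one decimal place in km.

Circle about each station: (x + 23.9)² + (y + 57.6)² = 127.27²; (x + 87.2)² + (y + 17.0)² = 147.76²; (x + 17.9)² + (y − 66.8)² = 64.92².
Subtracting the A equation from the B and C equations removes the quadratic terms:
-126.6 x + 81.2 y = -1631.49
12.0 x + 248.8 y = 12876.73
Solving the 2×2 system: x ≈ 44.7, y ≈ 49.6 km.

44.7 km east, 49.6 km north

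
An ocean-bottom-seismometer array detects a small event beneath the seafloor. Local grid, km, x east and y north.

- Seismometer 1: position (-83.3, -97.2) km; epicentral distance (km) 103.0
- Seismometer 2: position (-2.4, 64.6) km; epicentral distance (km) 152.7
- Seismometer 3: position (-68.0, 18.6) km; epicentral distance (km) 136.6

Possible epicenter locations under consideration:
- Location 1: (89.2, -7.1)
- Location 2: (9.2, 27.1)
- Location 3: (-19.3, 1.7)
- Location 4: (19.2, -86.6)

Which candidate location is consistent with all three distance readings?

Location 4

For each candidate, compare |candidate − station| to the reported distance:
Location 1: residuals Seismometer 1 91.6, Seismometer 2 36.4, Seismometer 3 22.7 → max 91.6 km
Location 2: residuals Seismometer 1 51.9, Seismometer 2 113.4, Seismometer 3 58.9 → max 113.4 km
Location 3: residuals Seismometer 1 14.8, Seismometer 2 87.6, Seismometer 3 85.1 → max 87.6 km
Location 4: residuals Seismometer 1 0.0, Seismometer 2 0.0, Seismometer 3 0.0 → max 0.0 km
Only Location 4 has all residuals ≈ 0.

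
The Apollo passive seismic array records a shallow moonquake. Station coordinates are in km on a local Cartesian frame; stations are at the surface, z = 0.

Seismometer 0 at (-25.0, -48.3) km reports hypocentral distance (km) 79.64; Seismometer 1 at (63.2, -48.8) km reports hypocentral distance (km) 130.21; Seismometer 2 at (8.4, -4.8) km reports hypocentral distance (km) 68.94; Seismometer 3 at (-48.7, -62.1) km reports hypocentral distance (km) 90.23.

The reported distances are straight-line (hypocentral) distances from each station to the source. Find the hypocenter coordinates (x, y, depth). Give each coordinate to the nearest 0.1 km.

Each station gives a sphere (x−x_i)² + (y−y_i)² + z² = d_i² (stations at z=0).
Subtracting the Seismometer 0 sphere from Seismometer 1 and Seismometer 2: z² cancels, leaving linear equations in x and y:
176.4 x − 1.0 y = -7194.32
66.8 x + 87.0 y = -1274.48
Solving: x ≈ -40.690, y ≈ 16.593 km (keep extra digits for the depth step; rounded: -40.7, 16.6).
Then from the Seismometer 0 sphere: z² = 79.64² − (x + 25.0)² − (y + 48.3)² with x = -40.690, y = 16.593, so z ≈ 43.419 ≈ 43.4 km.

(-40.7, 16.6, 43.4)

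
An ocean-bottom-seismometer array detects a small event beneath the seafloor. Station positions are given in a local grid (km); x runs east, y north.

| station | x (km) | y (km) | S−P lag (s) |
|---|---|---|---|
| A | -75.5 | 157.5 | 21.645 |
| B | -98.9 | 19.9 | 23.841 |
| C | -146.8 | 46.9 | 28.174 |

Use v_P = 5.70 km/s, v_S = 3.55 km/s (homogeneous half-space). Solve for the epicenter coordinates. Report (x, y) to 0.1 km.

x ≈ 115.4 km, y ≈ 86.4 km

Distance from S−P lag: d = Δt · v_P v_S / (v_P − v_S) = Δt · (5.70·3.55)/(5.70−3.55) ≈ 9.4116·Δt.
So d_A = 203.71, d_B = 224.38, d_C = 265.16 km.
Circle about each station: (x + 75.5)² + (y − 157.5)² = 203.71²; (x + 98.9)² + (y − 19.9)² = 224.38²; (x + 146.8)² + (y − 46.9)² = 265.16².
Subtracting the A equation from the B and C equations removes the quadratic terms:
-46.8 x − 275.2 y = -29177.90
-142.6 x − 221.2 y = -35568.71
Solving the 2×2 system: x ≈ 115.4, y ≈ 86.4 km.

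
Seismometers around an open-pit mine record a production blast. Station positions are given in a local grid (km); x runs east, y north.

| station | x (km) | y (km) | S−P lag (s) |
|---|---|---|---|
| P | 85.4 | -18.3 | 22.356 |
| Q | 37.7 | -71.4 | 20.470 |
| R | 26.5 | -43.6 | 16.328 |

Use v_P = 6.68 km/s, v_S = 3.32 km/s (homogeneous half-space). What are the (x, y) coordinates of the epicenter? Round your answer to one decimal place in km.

Distance from S−P lag: d = Δt · v_P v_S / (v_P − v_S) = Δt · (6.68·3.32)/(6.68−3.32) ≈ 6.6005·Δt.
So d_P = 147.56, d_Q = 135.11, d_R = 107.77 km.
Circle about each station: (x − 85.4)² + (y + 18.3)² = 147.56²; (x − 37.7)² + (y + 71.4)² = 135.11²; (x − 26.5)² + (y + 43.6)² = 107.77².
Subtracting pairs of circle equations eliminates x²+y² and gives linear equations (the radical axes):
-95.4 x − 106.2 y = 2410.44
-117.8 x − 50.6 y = 5134.74
Solving the 2×2 system: x ≈ -55.1, y ≈ 26.8 km.

-55.1 km east, 26.8 km north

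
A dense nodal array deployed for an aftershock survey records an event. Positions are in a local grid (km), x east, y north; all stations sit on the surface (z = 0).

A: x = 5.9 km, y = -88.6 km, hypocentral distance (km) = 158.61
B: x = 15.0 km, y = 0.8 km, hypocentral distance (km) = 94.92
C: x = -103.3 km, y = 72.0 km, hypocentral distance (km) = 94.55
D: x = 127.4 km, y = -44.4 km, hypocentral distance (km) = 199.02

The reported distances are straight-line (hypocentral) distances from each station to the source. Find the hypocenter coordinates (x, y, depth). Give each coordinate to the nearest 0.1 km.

Each station gives a sphere (x−x_i)² + (y−y_i)² + z² = d_i² (stations at z=0).
Subtracting the A sphere from B and C: z² cancels, leaving linear equations in x and y:
18.2 x + 178.8 y = 8488.20
-218.4 x + 321.2 y = 24187.55
Solving: x ≈ -35.601, y ≈ 51.097 km (keep extra digits for the depth step; rounded: -35.6, 51.1).
Then from the A sphere: z² = 158.61² − (x − 5.9)² − (y + 88.6)² with x = -35.601, y = 51.097, so z ≈ 62.606 ≈ 62.6 km.
Check against D (with the unrounded solution): distance 199.02 ≈ 199.02 km. ✓

x ≈ -35.6 km, y ≈ 51.1 km, depth ≈ 62.6 km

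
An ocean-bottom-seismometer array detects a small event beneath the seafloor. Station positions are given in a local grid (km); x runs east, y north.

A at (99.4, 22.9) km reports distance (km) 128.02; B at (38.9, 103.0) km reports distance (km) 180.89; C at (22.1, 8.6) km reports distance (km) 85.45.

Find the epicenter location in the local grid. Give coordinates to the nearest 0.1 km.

Circle about each station: (x − 99.4)² + (y − 22.9)² = 128.02²; (x − 38.9)² + (y − 103.0)² = 180.89²; (x − 22.1)² + (y − 8.6)² = 85.45².
Subtracting pairs of circle equations eliminates x²+y² and gives linear equations (the radical axes):
-121.0 x + 160.2 y = -14614.63
-154.6 x − 28.6 y = -754.98
Solving the 2×2 system: x ≈ 19.1, y ≈ -76.8 km.

19.1 km east, -76.8 km north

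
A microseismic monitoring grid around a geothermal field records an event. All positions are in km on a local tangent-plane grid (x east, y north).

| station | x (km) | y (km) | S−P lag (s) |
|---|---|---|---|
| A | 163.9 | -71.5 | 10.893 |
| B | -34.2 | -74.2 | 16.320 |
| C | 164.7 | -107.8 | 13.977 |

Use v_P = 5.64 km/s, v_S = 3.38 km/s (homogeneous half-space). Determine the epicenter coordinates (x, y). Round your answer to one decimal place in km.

90.6 km east, -16.1 km north

Distance from S−P lag: d = Δt · v_P v_S / (v_P − v_S) = Δt · (5.64·3.38)/(5.64−3.38) ≈ 8.4350·Δt.
So d_A = 91.88, d_B = 137.66, d_C = 117.90 km.
Circle about each station: (x − 163.9)² + (y + 71.5)² = 91.88²; (x + 34.2)² + (y + 74.2)² = 137.66²; (x − 164.7)² + (y + 107.8)² = 117.90².
Subtracting pairs of circle equations eliminates x²+y² and gives linear equations (the radical axes):
-396.2 x − 5.4 y = -35808.52
1.6 x − 72.6 y = 1312.99
Solving the 2×2 system: x ≈ 90.6, y ≈ -16.1 km.
Check against A (with the unrounded x, y): √((x − 163.9)²+(y + 71.5)²) = 91.89 ≈ 91.88 km. ✓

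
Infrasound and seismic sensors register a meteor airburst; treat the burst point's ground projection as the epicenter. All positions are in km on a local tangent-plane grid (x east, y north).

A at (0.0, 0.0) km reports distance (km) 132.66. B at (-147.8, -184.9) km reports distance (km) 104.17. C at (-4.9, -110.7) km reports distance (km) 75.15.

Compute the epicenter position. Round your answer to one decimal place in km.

Circle about each station: x² + y² = 132.66²; (x + 147.8)² + (y + 184.9)² = 104.17²; (x + 4.9)² + (y + 110.7)² = 75.15².
Subtracting pairs of circle equations eliminates x²+y² and gives linear equations (the radical axes):
-295.6 x − 369.8 y = 62780.14
-9.8 x − 221.4 y = 24229.65
Solving the 2×2 system: x ≈ -79.9, y ≈ -105.9 km.

-79.9 km east, -105.9 km north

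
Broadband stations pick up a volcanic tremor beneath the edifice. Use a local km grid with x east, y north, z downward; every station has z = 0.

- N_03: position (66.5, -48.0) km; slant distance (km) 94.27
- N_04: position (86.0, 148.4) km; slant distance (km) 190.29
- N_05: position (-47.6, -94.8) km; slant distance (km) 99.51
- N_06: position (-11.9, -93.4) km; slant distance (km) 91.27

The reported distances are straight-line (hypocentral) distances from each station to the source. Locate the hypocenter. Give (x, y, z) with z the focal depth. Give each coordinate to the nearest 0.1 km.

Each station gives a sphere (x−x_i)² + (y−y_i)² + z² = d_i² (stations at z=0).
Subtracting the N_03 sphere from N_04 and N_05: z² cancels, leaving linear equations in x and y:
39.0 x + 392.8 y = -4631.14
-228.2 x − 93.6 y = 3511.14
Solving: x ≈ -10.998, y ≈ -10.698 km (keep extra digits for the depth step; rounded: -11.0, -10.7).
Then from the N_03 sphere: z² = 94.27² − (x − 66.5)² − (y + 48.0)² with x = -10.998, y = -10.698, so z ≈ 38.593 ≈ 38.6 km.

(-11.0, -10.7, 38.6)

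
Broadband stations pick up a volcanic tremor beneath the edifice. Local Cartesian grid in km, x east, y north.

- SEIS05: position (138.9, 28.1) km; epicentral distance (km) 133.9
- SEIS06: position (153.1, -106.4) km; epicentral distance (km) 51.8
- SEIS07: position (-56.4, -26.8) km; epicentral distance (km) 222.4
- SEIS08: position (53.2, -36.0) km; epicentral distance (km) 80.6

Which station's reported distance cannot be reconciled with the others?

Solve using three stations at a time. Using SEIS05, SEIS06, SEIS08 (subtract circle equations pairwise → linear system) gives (x, y) ≈ (101.6, -100.5).
Distances from that point to each station vs reported:
  SEIS05: calculated 133.9 vs reported 133.9 → residual 0.0 km
  SEIS06: calculated 51.9 vs reported 51.8 → residual 0.1 km
  SEIS07: calculated 174.3 vs reported 222.4 → residual 48.1 km
  SEIS08: calculated 80.6 vs reported 80.6 → residual 0.0 km
SEIS05, SEIS06, SEIS08 are mutually consistent (residuals ≈ 0); SEIS07 is off by 48.1 km.

SEIS07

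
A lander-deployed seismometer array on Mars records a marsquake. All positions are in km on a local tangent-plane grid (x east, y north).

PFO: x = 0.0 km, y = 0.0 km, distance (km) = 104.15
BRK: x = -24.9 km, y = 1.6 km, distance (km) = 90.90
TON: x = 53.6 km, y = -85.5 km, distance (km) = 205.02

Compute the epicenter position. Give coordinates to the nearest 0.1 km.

x ≈ -58.9 km, y ≈ 85.9 km

Circle about each station: x² + y² = 104.15²; (x + 24.9)² + (y − 1.6)² = 90.90²; (x − 53.6)² + (y + 85.5)² = 205.02².
Subtracting pairs of circle equations eliminates x²+y² and gives linear equations (the radical axes):
-49.8 x + 3.2 y = 3206.98
107.2 x − 171.0 y = -21002.77
Solving the 2×2 system: x ≈ -58.9, y ≈ 85.9 km.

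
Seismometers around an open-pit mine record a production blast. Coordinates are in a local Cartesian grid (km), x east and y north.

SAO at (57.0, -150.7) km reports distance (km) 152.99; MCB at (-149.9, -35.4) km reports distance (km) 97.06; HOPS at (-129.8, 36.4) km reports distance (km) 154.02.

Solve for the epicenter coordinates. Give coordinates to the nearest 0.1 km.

x ≈ -91.2 km, y ≈ -112.7 km

Circle about each station: (x − 57.0)² + (y + 150.7)² = 152.99²; (x + 149.9)² + (y + 35.4)² = 97.06²; (x + 129.8)² + (y − 36.4)² = 154.02².
Subtracting pairs of circle equations eliminates x²+y² and gives linear equations (the radical axes):
-413.8 x + 230.6 y = 11748.98
-373.6 x + 374.2 y = -8102.71
Solving the 2×2 system: x ≈ -91.2, y ≈ -112.7 km.
Check against SAO (with the unrounded x, y): √((x − 57.0)²+(y + 150.7)²) = 153.00 ≈ 152.99 km. ✓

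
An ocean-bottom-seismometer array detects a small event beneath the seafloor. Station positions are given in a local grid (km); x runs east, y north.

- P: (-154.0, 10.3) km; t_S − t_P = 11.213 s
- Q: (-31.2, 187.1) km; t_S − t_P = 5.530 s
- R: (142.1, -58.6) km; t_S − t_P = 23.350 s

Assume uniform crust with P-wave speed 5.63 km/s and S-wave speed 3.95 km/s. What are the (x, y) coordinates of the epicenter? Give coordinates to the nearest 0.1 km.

Distance from S−P lag: d = Δt · v_P v_S / (v_P − v_S) = Δt · (5.63·3.95)/(5.63−3.95) ≈ 13.2372·Δt.
So d_P = 148.43, d_Q = 73.20, d_R = 309.09 km.
Circle about each station: (x + 154.0)² + (y − 10.3)² = 148.43²; (x + 31.2)² + (y − 187.1)² = 73.20²; (x − 142.1)² + (y + 58.6)² = 309.09².
Subtracting the P equation from the Q and R equations removes the quadratic terms:
245.6 x + 353.6 y = 28830.98
592.2 x − 137.8 y = -73700.88
Solving the 2×2 system: x ≈ -90.8, y ≈ 144.6 km.

x ≈ -90.8 km, y ≈ 144.6 km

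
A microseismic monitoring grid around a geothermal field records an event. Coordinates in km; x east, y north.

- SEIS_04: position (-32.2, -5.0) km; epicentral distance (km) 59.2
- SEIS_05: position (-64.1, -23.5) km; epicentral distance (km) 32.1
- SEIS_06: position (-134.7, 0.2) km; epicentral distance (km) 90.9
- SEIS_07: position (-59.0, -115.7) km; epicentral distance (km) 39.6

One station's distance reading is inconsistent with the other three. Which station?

Solve using three stations at a time. Using SEIS_04, SEIS_05, SEIS_06 (subtract circle equations pairwise → linear system) gives (x, y) ≈ (-62.9, -55.6).
Distances from that point to each station vs reported:
  SEIS_04: calculated 59.2 vs reported 59.2 → residual 0.0 km
  SEIS_05: calculated 32.1 vs reported 32.1 → residual 0.0 km
  SEIS_06: calculated 90.9 vs reported 90.9 → residual 0.0 km
  SEIS_07: calculated 60.2 vs reported 39.6 → residual 20.6 km
SEIS_04, SEIS_05, SEIS_06 are mutually consistent (residuals ≈ 0); SEIS_07 is off by 20.6 km.

SEIS_07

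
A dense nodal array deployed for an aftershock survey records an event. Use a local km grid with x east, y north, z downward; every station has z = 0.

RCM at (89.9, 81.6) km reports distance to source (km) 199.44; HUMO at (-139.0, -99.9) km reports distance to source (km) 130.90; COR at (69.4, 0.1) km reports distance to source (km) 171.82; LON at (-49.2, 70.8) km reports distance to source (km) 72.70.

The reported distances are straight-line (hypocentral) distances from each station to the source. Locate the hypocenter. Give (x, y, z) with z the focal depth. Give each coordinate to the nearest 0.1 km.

x ≈ -99.5 km, y ≈ 23.0 km, depth ≈ 21.7 km

Each station gives a sphere (x−x_i)² + (y−y_i)² + z² = d_i² (stations at z=0).
Subtracting the RCM sphere from HUMO and COR: z² cancels, leaving linear equations in x and y:
-457.8 x − 363.0 y = 37201.94
-41.0 x − 163.0 y = 330.00
Solving: x ≈ -99.503, y ≈ 23.004 km (keep extra digits for the depth step; rounded: -99.5, 23.0).
Then from the RCM sphere: z² = 199.44² − (x − 89.9)² − (y − 81.6)² with x = -99.503, y = 23.004, so z ≈ 21.664 ≈ 21.7 km.
Check against LON (with the unrounded solution): distance 72.69 ≈ 72.70 km. ✓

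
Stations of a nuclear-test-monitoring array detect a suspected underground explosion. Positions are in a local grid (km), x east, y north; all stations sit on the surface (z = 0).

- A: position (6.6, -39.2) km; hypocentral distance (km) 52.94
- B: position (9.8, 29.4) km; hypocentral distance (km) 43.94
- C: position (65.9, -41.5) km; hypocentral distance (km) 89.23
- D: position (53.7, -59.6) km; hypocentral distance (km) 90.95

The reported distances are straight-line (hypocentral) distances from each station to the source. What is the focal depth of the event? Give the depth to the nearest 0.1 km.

30.8 km

Each station gives a sphere (x−x_i)² + (y−y_i)² + z² = d_i² (stations at z=0).
Subtracting the A sphere from B and C: z² cancels, leaving linear equations in x and y:
6.4 x + 137.2 y = 252.12
118.6 x − 4.6 y = -674.49
Solving: x ≈ -5.606, y ≈ 2.099 km (keep extra digits for the depth step; rounded: -5.6, 2.1).
Then from the A sphere: z² = 52.94² − (x − 6.6)² − (y + 39.2)² with x = -5.606, y = 2.099, so z ≈ 30.790 ≈ 30.8 km.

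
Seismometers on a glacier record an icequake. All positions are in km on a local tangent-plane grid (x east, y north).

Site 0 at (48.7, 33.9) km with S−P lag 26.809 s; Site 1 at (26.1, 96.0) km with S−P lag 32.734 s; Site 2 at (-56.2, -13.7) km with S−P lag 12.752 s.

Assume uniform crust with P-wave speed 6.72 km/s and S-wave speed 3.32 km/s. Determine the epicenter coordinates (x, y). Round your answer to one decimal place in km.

(-69.6, -96.3)

Distance from S−P lag: d = Δt · v_P v_S / (v_P − v_S) = Δt · (6.72·3.32)/(6.72−3.32) ≈ 6.5619·Δt.
So d_Site 0 = 175.92, d_Site 1 = 214.80, d_Site 2 = 83.68 km.
Circle about each station: (x − 48.7)² + (y − 33.9)² = 175.92²; (x − 26.1)² + (y − 96.0)² = 214.80²; (x + 56.2)² + (y + 13.7)² = 83.68².
Subtracting pairs of circle equations eliminates x²+y² and gives linear equations (the radical axes):
-45.2 x + 124.2 y = -8814.88
-209.8 x − 95.2 y = 23770.73
Solving the 2×2 system: x ≈ -69.6, y ≈ -96.3 km.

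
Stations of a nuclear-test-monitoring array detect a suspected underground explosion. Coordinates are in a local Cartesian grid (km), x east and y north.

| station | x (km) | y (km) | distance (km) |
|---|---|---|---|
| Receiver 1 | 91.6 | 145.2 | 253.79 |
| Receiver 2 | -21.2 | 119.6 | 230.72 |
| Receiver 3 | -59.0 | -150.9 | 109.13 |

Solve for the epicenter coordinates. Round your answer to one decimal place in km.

Circle about each station: (x − 91.6)² + (y − 145.2)² = 253.79²; (x + 21.2)² + (y − 119.6)² = 230.72²; (x + 59.0)² + (y + 150.9)² = 109.13².
Subtracting pairs of circle equations eliminates x²+y² and gives linear equations (the radical axes):
-225.6 x − 51.2 y = -3542.35
-301.2 x − 592.2 y = 49278.22
Solving the 2×2 system: x ≈ 39.1, y ≈ -103.1 km.
Check against Receiver 1 (with the unrounded x, y): √((x − 91.6)²+(y − 145.2)²) = 253.79 ≈ 253.79 km. ✓

39.1 km east, -103.1 km north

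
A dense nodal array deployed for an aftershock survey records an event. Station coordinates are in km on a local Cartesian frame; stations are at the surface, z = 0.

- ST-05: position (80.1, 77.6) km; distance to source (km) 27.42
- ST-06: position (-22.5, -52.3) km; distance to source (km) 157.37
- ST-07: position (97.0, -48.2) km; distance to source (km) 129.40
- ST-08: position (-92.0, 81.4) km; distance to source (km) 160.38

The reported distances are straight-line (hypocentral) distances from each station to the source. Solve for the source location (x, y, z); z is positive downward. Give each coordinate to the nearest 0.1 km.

(66.5, 75.3, 23.7)

Each station gives a sphere (x−x_i)² + (y−y_i)² + z² = d_i² (stations at z=0).
Subtracting the ST-05 sphere from ST-06 and ST-07: z² cancels, leaving linear equations in x and y:
-205.2 x − 259.8 y = -33209.69
33.8 x − 251.6 y = -16698.03
Solving: x ≈ 66.503, y ≈ 75.301 km (keep extra digits for the depth step; rounded: 66.5, 75.3).
Then from the ST-05 sphere: z² = 27.42² − (x − 80.1)² − (y − 77.6)² with x = 66.503, y = 75.301, so z ≈ 23.700 ≈ 23.7 km.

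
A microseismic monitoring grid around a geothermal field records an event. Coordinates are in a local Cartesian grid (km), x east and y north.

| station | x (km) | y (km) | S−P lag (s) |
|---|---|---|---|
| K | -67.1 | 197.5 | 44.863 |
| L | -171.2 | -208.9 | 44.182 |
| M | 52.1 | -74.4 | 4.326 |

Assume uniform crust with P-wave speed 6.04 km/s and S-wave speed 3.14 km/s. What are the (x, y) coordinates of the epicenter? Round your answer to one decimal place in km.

75.7 km east, -58.8 km north

Distance from S−P lag: d = Δt · v_P v_S / (v_P − v_S) = Δt · (6.04·3.14)/(6.04−3.14) ≈ 6.5399·Δt.
So d_K = 293.40, d_L = 288.94, d_M = 28.29 km.
Circle about each station: (x + 67.1)² + (y − 197.5)² = 293.40²; (x + 171.2)² + (y + 208.9)² = 288.94²; (x − 52.1)² + (y + 74.4)² = 28.29².
Subtracting the K equation from the L and M equations removes the quadratic terms:
-208.2 x − 812.8 y = 32037.23
238.4 x − 543.8 y = 50024.35
Solving the 2×2 system: x ≈ 75.7, y ≈ -58.8 km.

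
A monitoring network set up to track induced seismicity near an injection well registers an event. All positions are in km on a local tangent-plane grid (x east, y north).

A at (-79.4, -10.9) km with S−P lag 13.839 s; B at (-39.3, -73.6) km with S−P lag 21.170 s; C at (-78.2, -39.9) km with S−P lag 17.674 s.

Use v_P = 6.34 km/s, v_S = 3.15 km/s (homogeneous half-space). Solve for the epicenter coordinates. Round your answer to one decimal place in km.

Distance from S−P lag: d = Δt · v_P v_S / (v_P − v_S) = Δt · (6.34·3.15)/(6.34−3.15) ≈ 6.2605·Δt.
So d_A = 86.64, d_B = 132.53, d_C = 110.65 km.
Circle about each station: (x + 79.4)² + (y + 10.9)² = 86.64²; (x + 39.3)² + (y + 73.6)² = 132.53²; (x + 78.2)² + (y + 39.9)² = 110.65².
Subtracting pairs of circle equations eliminates x²+y² and gives linear equations (the radical axes):
80.2 x − 125.4 y = -9519.43
2.4 x − 58.0 y = -3452.85
Solving the 2×2 system: x ≈ -27.4, y ≈ 58.4 km.

x ≈ -27.4 km, y ≈ 58.4 km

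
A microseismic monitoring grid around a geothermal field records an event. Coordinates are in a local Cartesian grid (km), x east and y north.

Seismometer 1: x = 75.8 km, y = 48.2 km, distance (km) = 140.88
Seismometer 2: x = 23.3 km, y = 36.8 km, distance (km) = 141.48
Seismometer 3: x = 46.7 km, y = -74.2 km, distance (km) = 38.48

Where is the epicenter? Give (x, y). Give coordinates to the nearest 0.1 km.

80.5 km east, -92.6 km north

Circle about each station: (x − 75.8)² + (y − 48.2)² = 140.88²; (x − 23.3)² + (y − 36.8)² = 141.48²; (x − 46.7)² + (y + 74.2)² = 38.48².
Subtracting pairs of circle equations eliminates x²+y² and gives linear equations (the radical axes):
-105.0 x − 22.8 y = -6341.17
-58.2 x − 244.8 y = 17984.11
Solving the 2×2 system: x ≈ 80.5, y ≈ -92.6 km.
Check against Seismometer 1 (with the unrounded x, y): √((x − 75.8)²+(y − 48.2)²) = 140.88 ≈ 140.88 km. ✓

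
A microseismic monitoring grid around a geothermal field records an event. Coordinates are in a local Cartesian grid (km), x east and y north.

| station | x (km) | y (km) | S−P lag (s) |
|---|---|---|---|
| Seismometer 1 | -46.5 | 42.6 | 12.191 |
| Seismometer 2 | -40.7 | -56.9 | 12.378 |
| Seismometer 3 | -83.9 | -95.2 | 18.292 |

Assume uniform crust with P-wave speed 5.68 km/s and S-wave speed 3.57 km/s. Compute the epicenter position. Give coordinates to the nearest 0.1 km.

Distance from S−P lag: d = Δt · v_P v_S / (v_P − v_S) = Δt · (5.68·3.57)/(5.68−3.57) ≈ 9.6102·Δt.
So d_Seismometer 1 = 117.16, d_Seismometer 2 = 118.96, d_Seismometer 3 = 175.79 km.
Circle about each station: (x + 46.5)² + (y − 42.6)² = 117.16²; (x + 40.7)² + (y + 56.9)² = 118.96²; (x + 83.9)² + (y + 95.2)² = 175.79².
Subtracting the Seismometer 1 equation from the Seismometer 2 and Seismometer 3 equations removes the quadratic terms:
11.6 x − 199.0 y = 492.07
-74.8 x − 275.6 y = -5050.42
Solving the 2×2 system: x ≈ 63.1, y ≈ 1.2 km.
Check against Seismometer 1 (with the unrounded x, y): √((x + 46.5)²+(y − 42.6)²) = 117.14 ≈ 117.16 km. ✓

(63.1, 1.2)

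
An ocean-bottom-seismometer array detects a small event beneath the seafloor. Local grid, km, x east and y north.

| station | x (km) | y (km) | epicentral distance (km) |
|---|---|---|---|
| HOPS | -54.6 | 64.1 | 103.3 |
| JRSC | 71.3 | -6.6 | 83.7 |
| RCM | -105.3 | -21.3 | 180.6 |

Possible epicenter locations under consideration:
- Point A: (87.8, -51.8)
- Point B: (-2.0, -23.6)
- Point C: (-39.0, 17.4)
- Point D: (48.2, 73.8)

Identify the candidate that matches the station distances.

Point D

For each candidate, compare |candidate − station| to the reported distance:
Point A: residuals HOPS 80.3, JRSC 35.6, RCM 14.9 → max 80.3 km
Point B: residuals HOPS 1.0, JRSC 8.5, RCM 77.3 → max 77.3 km
Point C: residuals HOPS 54.1, JRSC 29.2, RCM 103.8 → max 103.8 km
Point D: residuals HOPS 0.0, JRSC 0.0, RCM 0.0 → max 0.0 km
Only Point D has all residuals ≈ 0.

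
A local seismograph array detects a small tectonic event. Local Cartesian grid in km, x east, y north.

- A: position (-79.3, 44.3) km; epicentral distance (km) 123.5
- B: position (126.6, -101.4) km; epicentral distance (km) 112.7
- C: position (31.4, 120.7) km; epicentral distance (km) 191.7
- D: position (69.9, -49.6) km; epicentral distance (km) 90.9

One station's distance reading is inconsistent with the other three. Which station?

B

Solve using three stations at a time. Using A, C, D (subtract circle equations pairwise → linear system) gives (x, y) ≈ (-19.9, -64.0).
Distances from that point to each station vs reported:
  A: calculated 123.5 vs reported 123.5 → residual 0.0 km
  B: calculated 151.2 vs reported 112.7 → residual 38.5 km
  C: calculated 191.7 vs reported 191.7 → residual 0.0 km
  D: calculated 91.0 vs reported 90.9 → residual 0.1 km
A, C, D are mutually consistent (residuals ≈ 0); B is off by 38.5 km.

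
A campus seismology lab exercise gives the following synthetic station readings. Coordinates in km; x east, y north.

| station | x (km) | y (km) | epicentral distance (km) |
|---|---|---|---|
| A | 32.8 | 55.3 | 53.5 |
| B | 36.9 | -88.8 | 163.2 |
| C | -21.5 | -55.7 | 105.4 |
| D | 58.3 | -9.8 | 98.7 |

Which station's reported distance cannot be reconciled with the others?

Solve using three stations at a time. Using A, C, D (subtract circle equations pairwise → linear system) gives (x, y) ≈ (-20.5, 49.7).
Distances from that point to each station vs reported:
  A: calculated 53.6 vs reported 53.5 → residual 0.1 km
  B: calculated 149.9 vs reported 163.2 → residual 13.3 km
  C: calculated 105.4 vs reported 105.4 → residual 0.0 km
  D: calculated 98.7 vs reported 98.7 → residual 0.0 km
A, C, D are mutually consistent (residuals ≈ 0); B is off by 13.3 km.

B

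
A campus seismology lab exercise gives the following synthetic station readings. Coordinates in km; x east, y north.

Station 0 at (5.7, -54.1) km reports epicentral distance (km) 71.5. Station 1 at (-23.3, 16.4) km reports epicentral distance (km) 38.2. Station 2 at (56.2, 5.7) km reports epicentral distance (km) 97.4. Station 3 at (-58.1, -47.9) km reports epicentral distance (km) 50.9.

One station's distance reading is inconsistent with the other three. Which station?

Solve using three stations at a time. Using Station 0, Station 2, Station 3 (subtract circle equations pairwise → linear system) gives (x, y) ≈ (-41.0, -0.0).
Distances from that point to each station vs reported:
  Station 0: calculated 71.5 vs reported 71.5 → residual 0.0 km
  Station 1: calculated 24.1 vs reported 38.2 → residual 14.1 km
  Station 2: calculated 97.4 vs reported 97.4 → residual 0.0 km
  Station 3: calculated 50.8 vs reported 50.9 → residual 0.1 km
Station 0, Station 2, Station 3 are mutually consistent (residuals ≈ 0); Station 1 is off by 14.1 km.

Station 1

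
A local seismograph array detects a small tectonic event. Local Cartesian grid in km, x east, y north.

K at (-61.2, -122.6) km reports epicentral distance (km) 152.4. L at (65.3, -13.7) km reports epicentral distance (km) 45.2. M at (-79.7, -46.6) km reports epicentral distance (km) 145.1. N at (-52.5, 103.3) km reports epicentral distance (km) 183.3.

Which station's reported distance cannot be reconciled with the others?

Solve using three stations at a time. Using K, M, N (subtract circle equations pairwise → linear system) gives (x, y) ≈ (65.1, -37.3).
Distances from that point to each station vs reported:
  K: calculated 152.4 vs reported 152.4 → residual 0.0 km
  L: calculated 23.6 vs reported 45.2 → residual 21.6 km
  M: calculated 145.1 vs reported 145.1 → residual 0.0 km
  N: calculated 183.3 vs reported 183.3 → residual 0.0 km
K, M, N are mutually consistent (residuals ≈ 0); L is off by 21.6 km.

L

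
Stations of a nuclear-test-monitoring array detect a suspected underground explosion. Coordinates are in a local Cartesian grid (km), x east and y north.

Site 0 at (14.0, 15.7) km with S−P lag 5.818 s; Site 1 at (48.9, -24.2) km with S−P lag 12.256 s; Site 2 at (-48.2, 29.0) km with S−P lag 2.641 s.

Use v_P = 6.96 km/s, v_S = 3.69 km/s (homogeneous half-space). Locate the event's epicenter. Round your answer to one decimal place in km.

(-28.0, 33.7)

Distance from S−P lag: d = Δt · v_P v_S / (v_P − v_S) = Δt · (6.96·3.69)/(6.96−3.69) ≈ 7.8539·Δt.
So d_Site 0 = 45.69, d_Site 1 = 96.26, d_Site 2 = 20.74 km.
Circle about each station: (x − 14.0)² + (y − 15.7)² = 45.69²; (x − 48.9)² + (y + 24.2)² = 96.26²; (x + 48.2)² + (y − 29.0)² = 20.74².
Subtracting pairs of circle equations eliminates x²+y² and gives linear equations (the radical axes):
69.8 x − 79.8 y = -4644.05
-124.4 x + 26.6 y = 4379.18
Solving the 2×2 system: x ≈ -28.0, y ≈ 33.7 km.
Check against Site 0 (with the unrounded x, y): √((x − 14.0)²+(y − 15.7)²) = 45.69 ≈ 45.69 km. ✓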